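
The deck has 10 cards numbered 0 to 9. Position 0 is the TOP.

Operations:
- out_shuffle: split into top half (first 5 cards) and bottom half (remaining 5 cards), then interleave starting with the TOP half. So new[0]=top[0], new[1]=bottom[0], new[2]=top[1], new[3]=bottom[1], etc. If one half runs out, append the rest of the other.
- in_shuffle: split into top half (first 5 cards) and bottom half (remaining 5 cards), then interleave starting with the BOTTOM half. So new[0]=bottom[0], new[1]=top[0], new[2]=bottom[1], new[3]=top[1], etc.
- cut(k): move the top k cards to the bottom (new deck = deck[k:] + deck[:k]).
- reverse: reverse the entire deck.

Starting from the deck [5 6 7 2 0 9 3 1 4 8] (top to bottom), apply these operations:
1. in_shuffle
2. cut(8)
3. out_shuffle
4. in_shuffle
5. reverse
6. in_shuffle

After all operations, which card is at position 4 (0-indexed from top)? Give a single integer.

After op 1 (in_shuffle): [9 5 3 6 1 7 4 2 8 0]
After op 2 (cut(8)): [8 0 9 5 3 6 1 7 4 2]
After op 3 (out_shuffle): [8 6 0 1 9 7 5 4 3 2]
After op 4 (in_shuffle): [7 8 5 6 4 0 3 1 2 9]
After op 5 (reverse): [9 2 1 3 0 4 6 5 8 7]
After op 6 (in_shuffle): [4 9 6 2 5 1 8 3 7 0]
Position 4: card 5.

Answer: 5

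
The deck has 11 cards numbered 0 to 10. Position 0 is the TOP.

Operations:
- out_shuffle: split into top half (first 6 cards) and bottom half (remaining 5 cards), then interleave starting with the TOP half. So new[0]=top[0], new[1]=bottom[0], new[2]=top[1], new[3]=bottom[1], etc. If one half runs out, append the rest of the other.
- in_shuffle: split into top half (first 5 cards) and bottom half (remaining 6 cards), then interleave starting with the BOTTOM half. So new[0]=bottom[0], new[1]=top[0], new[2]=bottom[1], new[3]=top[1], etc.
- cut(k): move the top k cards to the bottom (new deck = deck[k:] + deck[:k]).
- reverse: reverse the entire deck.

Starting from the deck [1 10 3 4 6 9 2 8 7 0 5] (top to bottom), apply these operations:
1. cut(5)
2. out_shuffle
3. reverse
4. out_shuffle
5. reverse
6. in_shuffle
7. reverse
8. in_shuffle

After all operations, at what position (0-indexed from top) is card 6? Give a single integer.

After op 1 (cut(5)): [9 2 8 7 0 5 1 10 3 4 6]
After op 2 (out_shuffle): [9 1 2 10 8 3 7 4 0 6 5]
After op 3 (reverse): [5 6 0 4 7 3 8 10 2 1 9]
After op 4 (out_shuffle): [5 8 6 10 0 2 4 1 7 9 3]
After op 5 (reverse): [3 9 7 1 4 2 0 10 6 8 5]
After op 6 (in_shuffle): [2 3 0 9 10 7 6 1 8 4 5]
After op 7 (reverse): [5 4 8 1 6 7 10 9 0 3 2]
After op 8 (in_shuffle): [7 5 10 4 9 8 0 1 3 6 2]
Card 6 is at position 9.

Answer: 9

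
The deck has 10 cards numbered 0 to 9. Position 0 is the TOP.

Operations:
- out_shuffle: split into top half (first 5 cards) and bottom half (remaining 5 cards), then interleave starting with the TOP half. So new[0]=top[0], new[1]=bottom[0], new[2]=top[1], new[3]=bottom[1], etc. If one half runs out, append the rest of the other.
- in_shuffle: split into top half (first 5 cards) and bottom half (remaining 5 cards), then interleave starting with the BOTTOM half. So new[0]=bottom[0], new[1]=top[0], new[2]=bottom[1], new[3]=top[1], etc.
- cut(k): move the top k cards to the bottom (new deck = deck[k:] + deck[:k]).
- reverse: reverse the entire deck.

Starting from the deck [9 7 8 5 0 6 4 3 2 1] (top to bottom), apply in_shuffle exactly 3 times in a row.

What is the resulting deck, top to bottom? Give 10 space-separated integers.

Answer: 4 8 1 6 7 2 0 9 3 5

Derivation:
After op 1 (in_shuffle): [6 9 4 7 3 8 2 5 1 0]
After op 2 (in_shuffle): [8 6 2 9 5 4 1 7 0 3]
After op 3 (in_shuffle): [4 8 1 6 7 2 0 9 3 5]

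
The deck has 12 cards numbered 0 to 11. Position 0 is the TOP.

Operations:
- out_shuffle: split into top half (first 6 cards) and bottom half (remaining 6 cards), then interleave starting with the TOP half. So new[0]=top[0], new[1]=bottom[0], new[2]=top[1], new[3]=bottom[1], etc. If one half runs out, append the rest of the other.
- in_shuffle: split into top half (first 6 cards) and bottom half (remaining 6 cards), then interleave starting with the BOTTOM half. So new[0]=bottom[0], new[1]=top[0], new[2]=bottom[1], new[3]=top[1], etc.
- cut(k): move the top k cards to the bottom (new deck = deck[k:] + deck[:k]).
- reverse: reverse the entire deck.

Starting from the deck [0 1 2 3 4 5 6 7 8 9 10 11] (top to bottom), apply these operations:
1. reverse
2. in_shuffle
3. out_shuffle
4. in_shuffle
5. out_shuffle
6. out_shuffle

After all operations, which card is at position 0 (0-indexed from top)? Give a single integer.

After op 1 (reverse): [11 10 9 8 7 6 5 4 3 2 1 0]
After op 2 (in_shuffle): [5 11 4 10 3 9 2 8 1 7 0 6]
After op 3 (out_shuffle): [5 2 11 8 4 1 10 7 3 0 9 6]
After op 4 (in_shuffle): [10 5 7 2 3 11 0 8 9 4 6 1]
After op 5 (out_shuffle): [10 0 5 8 7 9 2 4 3 6 11 1]
After op 6 (out_shuffle): [10 2 0 4 5 3 8 6 7 11 9 1]
Position 0: card 10.

Answer: 10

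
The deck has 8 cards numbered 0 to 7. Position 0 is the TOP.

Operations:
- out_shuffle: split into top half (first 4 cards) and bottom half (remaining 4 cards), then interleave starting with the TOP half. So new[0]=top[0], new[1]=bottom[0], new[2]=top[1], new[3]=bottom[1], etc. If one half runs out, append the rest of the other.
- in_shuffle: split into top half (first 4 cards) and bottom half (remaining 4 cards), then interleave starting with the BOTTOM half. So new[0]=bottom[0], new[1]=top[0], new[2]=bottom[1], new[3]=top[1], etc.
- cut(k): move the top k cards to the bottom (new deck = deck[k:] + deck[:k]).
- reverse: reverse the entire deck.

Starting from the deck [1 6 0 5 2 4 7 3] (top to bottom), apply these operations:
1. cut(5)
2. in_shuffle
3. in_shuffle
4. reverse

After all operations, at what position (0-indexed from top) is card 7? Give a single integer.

After op 1 (cut(5)): [4 7 3 1 6 0 5 2]
After op 2 (in_shuffle): [6 4 0 7 5 3 2 1]
After op 3 (in_shuffle): [5 6 3 4 2 0 1 7]
After op 4 (reverse): [7 1 0 2 4 3 6 5]
Card 7 is at position 0.

Answer: 0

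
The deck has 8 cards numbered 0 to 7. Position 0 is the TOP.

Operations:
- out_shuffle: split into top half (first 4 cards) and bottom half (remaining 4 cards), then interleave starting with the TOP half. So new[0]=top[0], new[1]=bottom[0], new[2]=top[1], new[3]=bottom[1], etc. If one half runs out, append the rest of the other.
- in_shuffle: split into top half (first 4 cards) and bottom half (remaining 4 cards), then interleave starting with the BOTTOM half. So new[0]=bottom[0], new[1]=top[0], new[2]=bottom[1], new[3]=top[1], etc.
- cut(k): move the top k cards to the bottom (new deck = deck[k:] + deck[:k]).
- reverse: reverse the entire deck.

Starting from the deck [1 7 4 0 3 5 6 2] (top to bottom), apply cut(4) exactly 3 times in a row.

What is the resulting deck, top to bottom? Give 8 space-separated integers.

Answer: 3 5 6 2 1 7 4 0

Derivation:
After op 1 (cut(4)): [3 5 6 2 1 7 4 0]
After op 2 (cut(4)): [1 7 4 0 3 5 6 2]
After op 3 (cut(4)): [3 5 6 2 1 7 4 0]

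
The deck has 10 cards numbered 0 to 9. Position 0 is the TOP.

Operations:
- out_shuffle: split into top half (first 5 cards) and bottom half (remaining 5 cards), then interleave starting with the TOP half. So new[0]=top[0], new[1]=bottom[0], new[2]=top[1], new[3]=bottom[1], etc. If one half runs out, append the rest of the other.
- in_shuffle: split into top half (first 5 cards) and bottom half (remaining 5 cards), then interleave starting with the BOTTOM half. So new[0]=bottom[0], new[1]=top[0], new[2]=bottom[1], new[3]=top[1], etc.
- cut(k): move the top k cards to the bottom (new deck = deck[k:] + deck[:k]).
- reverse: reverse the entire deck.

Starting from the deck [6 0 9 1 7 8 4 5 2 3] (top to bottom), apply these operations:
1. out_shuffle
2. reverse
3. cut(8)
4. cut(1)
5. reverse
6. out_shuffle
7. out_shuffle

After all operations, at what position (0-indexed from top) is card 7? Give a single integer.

After op 1 (out_shuffle): [6 8 0 4 9 5 1 2 7 3]
After op 2 (reverse): [3 7 2 1 5 9 4 0 8 6]
After op 3 (cut(8)): [8 6 3 7 2 1 5 9 4 0]
After op 4 (cut(1)): [6 3 7 2 1 5 9 4 0 8]
After op 5 (reverse): [8 0 4 9 5 1 2 7 3 6]
After op 6 (out_shuffle): [8 1 0 2 4 7 9 3 5 6]
After op 7 (out_shuffle): [8 7 1 9 0 3 2 5 4 6]
Card 7 is at position 1.

Answer: 1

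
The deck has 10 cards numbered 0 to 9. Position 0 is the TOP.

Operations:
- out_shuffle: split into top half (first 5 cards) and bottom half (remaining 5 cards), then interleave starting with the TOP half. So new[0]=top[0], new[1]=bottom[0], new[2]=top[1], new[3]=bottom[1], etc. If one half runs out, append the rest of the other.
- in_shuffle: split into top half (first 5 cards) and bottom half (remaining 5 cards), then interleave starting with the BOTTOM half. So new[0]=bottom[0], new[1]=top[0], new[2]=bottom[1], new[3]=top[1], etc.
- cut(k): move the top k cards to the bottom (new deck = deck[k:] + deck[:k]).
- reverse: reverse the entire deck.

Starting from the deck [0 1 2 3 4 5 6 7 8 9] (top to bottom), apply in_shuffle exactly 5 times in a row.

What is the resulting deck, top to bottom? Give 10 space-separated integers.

Answer: 9 8 7 6 5 4 3 2 1 0

Derivation:
After op 1 (in_shuffle): [5 0 6 1 7 2 8 3 9 4]
After op 2 (in_shuffle): [2 5 8 0 3 6 9 1 4 7]
After op 3 (in_shuffle): [6 2 9 5 1 8 4 0 7 3]
After op 4 (in_shuffle): [8 6 4 2 0 9 7 5 3 1]
After op 5 (in_shuffle): [9 8 7 6 5 4 3 2 1 0]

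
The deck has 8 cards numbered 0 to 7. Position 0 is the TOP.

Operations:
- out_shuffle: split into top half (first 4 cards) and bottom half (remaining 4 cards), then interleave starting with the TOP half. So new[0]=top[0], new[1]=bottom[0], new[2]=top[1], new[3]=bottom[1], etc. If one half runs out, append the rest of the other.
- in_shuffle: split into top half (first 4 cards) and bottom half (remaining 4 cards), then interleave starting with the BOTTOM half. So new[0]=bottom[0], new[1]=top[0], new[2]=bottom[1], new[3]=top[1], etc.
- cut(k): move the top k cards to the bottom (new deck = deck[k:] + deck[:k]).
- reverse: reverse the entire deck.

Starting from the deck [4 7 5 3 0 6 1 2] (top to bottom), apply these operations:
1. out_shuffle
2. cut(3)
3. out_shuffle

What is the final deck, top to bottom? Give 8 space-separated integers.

After op 1 (out_shuffle): [4 0 7 6 5 1 3 2]
After op 2 (cut(3)): [6 5 1 3 2 4 0 7]
After op 3 (out_shuffle): [6 2 5 4 1 0 3 7]

Answer: 6 2 5 4 1 0 3 7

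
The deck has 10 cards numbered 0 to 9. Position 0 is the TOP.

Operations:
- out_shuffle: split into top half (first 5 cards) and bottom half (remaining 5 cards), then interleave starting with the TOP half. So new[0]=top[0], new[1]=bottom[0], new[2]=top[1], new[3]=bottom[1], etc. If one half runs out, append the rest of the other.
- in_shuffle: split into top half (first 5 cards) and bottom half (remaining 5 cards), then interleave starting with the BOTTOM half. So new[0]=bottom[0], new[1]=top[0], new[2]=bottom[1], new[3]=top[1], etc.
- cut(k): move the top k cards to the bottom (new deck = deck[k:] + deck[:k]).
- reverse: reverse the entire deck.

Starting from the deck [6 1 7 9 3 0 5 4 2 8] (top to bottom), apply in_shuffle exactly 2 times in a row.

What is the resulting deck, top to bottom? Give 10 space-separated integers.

After op 1 (in_shuffle): [0 6 5 1 4 7 2 9 8 3]
After op 2 (in_shuffle): [7 0 2 6 9 5 8 1 3 4]

Answer: 7 0 2 6 9 5 8 1 3 4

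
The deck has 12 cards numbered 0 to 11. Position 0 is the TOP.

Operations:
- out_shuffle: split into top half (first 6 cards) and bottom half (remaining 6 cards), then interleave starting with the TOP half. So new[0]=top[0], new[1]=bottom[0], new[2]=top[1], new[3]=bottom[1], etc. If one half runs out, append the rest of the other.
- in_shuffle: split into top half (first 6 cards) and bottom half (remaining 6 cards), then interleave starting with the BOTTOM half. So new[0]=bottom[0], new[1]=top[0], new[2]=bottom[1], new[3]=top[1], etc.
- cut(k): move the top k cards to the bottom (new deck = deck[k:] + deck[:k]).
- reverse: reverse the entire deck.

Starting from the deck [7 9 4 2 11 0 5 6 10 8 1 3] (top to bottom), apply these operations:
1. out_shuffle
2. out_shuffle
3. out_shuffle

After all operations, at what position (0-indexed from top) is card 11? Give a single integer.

After op 1 (out_shuffle): [7 5 9 6 4 10 2 8 11 1 0 3]
After op 2 (out_shuffle): [7 2 5 8 9 11 6 1 4 0 10 3]
After op 3 (out_shuffle): [7 6 2 1 5 4 8 0 9 10 11 3]
Card 11 is at position 10.

Answer: 10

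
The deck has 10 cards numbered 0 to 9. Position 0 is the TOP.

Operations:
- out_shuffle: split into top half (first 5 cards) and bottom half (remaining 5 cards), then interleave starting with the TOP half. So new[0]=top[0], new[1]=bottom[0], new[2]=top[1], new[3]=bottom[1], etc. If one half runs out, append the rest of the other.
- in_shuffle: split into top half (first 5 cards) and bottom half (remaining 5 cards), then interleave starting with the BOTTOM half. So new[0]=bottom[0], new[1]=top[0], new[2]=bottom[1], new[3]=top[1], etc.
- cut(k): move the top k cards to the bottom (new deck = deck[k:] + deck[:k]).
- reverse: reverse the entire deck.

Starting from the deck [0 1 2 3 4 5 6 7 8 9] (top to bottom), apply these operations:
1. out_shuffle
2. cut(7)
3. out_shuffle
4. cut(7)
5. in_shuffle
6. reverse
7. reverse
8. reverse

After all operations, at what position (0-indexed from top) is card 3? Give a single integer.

Answer: 4

Derivation:
After op 1 (out_shuffle): [0 5 1 6 2 7 3 8 4 9]
After op 2 (cut(7)): [8 4 9 0 5 1 6 2 7 3]
After op 3 (out_shuffle): [8 1 4 6 9 2 0 7 5 3]
After op 4 (cut(7)): [7 5 3 8 1 4 6 9 2 0]
After op 5 (in_shuffle): [4 7 6 5 9 3 2 8 0 1]
After op 6 (reverse): [1 0 8 2 3 9 5 6 7 4]
After op 7 (reverse): [4 7 6 5 9 3 2 8 0 1]
After op 8 (reverse): [1 0 8 2 3 9 5 6 7 4]
Card 3 is at position 4.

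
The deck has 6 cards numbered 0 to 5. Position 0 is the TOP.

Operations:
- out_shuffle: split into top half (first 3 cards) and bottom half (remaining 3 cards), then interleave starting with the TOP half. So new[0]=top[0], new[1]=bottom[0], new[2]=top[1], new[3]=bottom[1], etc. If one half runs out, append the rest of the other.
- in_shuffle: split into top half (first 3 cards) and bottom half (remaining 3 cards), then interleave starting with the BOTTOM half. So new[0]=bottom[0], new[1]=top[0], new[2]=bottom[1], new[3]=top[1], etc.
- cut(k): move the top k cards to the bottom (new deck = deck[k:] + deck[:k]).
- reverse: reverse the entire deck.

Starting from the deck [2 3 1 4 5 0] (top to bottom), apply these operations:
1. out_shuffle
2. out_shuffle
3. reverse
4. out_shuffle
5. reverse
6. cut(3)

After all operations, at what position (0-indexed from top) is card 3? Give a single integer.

Answer: 0

Derivation:
After op 1 (out_shuffle): [2 4 3 5 1 0]
After op 2 (out_shuffle): [2 5 4 1 3 0]
After op 3 (reverse): [0 3 1 4 5 2]
After op 4 (out_shuffle): [0 4 3 5 1 2]
After op 5 (reverse): [2 1 5 3 4 0]
After op 6 (cut(3)): [3 4 0 2 1 5]
Card 3 is at position 0.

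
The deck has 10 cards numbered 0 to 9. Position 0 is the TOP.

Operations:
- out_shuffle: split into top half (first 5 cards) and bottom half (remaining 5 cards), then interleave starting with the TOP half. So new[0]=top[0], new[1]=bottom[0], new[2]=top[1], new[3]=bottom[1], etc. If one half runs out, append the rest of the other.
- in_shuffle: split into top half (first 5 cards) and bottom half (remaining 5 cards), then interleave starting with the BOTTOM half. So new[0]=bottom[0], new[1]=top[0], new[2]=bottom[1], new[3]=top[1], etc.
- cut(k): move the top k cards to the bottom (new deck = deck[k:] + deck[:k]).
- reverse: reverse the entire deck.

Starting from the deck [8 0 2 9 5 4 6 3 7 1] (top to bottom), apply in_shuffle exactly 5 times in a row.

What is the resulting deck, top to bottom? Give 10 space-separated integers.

Answer: 1 7 3 6 4 5 9 2 0 8

Derivation:
After op 1 (in_shuffle): [4 8 6 0 3 2 7 9 1 5]
After op 2 (in_shuffle): [2 4 7 8 9 6 1 0 5 3]
After op 3 (in_shuffle): [6 2 1 4 0 7 5 8 3 9]
After op 4 (in_shuffle): [7 6 5 2 8 1 3 4 9 0]
After op 5 (in_shuffle): [1 7 3 6 4 5 9 2 0 8]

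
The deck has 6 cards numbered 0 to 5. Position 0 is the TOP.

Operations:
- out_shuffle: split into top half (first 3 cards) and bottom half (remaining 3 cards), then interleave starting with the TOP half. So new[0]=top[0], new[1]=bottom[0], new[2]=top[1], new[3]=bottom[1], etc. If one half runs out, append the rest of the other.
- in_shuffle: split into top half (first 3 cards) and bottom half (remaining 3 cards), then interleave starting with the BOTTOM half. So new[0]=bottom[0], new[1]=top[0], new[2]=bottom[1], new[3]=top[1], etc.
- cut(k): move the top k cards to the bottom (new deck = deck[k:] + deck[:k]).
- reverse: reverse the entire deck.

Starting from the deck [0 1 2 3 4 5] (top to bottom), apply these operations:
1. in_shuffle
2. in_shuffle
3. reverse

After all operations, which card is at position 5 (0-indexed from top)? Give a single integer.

After op 1 (in_shuffle): [3 0 4 1 5 2]
After op 2 (in_shuffle): [1 3 5 0 2 4]
After op 3 (reverse): [4 2 0 5 3 1]
Position 5: card 1.

Answer: 1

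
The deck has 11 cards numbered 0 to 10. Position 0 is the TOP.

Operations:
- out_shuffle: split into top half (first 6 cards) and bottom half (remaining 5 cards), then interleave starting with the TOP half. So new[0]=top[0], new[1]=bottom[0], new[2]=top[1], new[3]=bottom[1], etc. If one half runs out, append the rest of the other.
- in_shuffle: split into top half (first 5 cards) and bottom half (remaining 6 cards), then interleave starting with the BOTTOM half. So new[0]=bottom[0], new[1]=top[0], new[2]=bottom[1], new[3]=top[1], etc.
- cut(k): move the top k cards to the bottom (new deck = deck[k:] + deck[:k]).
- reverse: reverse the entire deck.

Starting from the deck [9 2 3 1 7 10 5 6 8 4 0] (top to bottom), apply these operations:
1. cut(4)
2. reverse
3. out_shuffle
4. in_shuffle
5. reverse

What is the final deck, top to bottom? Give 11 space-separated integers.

After op 1 (cut(4)): [7 10 5 6 8 4 0 9 2 3 1]
After op 2 (reverse): [1 3 2 9 0 4 8 6 5 10 7]
After op 3 (out_shuffle): [1 8 3 6 2 5 9 10 0 7 4]
After op 4 (in_shuffle): [5 1 9 8 10 3 0 6 7 2 4]
After op 5 (reverse): [4 2 7 6 0 3 10 8 9 1 5]

Answer: 4 2 7 6 0 3 10 8 9 1 5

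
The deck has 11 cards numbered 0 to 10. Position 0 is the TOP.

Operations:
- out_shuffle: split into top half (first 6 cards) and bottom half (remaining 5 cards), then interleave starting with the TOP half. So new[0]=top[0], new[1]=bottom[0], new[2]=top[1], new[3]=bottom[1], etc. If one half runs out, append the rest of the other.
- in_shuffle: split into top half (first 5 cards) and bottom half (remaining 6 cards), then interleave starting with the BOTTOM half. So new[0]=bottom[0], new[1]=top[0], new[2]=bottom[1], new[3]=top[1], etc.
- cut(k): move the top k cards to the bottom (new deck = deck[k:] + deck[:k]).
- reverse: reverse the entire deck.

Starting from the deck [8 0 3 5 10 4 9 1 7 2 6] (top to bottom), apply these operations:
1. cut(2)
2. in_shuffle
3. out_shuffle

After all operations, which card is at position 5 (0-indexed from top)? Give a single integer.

Answer: 8

Derivation:
After op 1 (cut(2)): [3 5 10 4 9 1 7 2 6 8 0]
After op 2 (in_shuffle): [1 3 7 5 2 10 6 4 8 9 0]
After op 3 (out_shuffle): [1 6 3 4 7 8 5 9 2 0 10]
Position 5: card 8.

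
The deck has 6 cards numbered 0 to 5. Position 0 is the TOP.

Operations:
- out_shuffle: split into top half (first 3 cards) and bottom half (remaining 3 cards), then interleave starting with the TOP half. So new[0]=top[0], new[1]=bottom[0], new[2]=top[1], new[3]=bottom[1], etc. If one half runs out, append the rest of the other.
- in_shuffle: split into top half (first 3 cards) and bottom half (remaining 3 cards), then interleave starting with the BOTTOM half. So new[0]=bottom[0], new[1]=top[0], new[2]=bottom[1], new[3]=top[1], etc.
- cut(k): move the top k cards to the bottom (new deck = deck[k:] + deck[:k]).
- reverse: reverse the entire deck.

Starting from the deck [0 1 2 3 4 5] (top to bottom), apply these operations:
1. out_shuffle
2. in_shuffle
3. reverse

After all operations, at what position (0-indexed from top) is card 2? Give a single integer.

Answer: 3

Derivation:
After op 1 (out_shuffle): [0 3 1 4 2 5]
After op 2 (in_shuffle): [4 0 2 3 5 1]
After op 3 (reverse): [1 5 3 2 0 4]
Card 2 is at position 3.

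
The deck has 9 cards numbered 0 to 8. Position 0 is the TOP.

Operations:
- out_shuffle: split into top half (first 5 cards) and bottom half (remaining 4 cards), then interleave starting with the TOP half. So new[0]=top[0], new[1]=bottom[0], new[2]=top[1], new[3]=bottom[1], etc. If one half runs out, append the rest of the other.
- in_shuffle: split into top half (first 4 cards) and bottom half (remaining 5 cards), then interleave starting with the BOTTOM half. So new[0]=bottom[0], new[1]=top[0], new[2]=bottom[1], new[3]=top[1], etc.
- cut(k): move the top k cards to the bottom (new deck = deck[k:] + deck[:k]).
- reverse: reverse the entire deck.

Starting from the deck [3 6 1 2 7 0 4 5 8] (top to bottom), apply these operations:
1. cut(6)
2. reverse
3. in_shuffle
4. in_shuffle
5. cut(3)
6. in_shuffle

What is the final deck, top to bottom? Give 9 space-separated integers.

Answer: 7 0 4 5 8 3 6 1 2

Derivation:
After op 1 (cut(6)): [4 5 8 3 6 1 2 7 0]
After op 2 (reverse): [0 7 2 1 6 3 8 5 4]
After op 3 (in_shuffle): [6 0 3 7 8 2 5 1 4]
After op 4 (in_shuffle): [8 6 2 0 5 3 1 7 4]
After op 5 (cut(3)): [0 5 3 1 7 4 8 6 2]
After op 6 (in_shuffle): [7 0 4 5 8 3 6 1 2]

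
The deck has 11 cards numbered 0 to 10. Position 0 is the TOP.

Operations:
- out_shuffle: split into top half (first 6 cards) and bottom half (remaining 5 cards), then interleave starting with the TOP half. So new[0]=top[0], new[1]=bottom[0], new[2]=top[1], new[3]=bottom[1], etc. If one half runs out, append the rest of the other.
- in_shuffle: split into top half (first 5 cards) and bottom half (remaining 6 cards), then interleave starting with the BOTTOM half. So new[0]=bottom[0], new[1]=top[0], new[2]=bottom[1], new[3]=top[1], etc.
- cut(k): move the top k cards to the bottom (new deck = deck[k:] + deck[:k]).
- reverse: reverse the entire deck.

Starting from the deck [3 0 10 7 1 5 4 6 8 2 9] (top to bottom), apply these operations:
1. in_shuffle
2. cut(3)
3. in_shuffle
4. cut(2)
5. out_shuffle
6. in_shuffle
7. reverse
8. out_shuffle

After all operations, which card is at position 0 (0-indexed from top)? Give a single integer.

Answer: 8

Derivation:
After op 1 (in_shuffle): [5 3 4 0 6 10 8 7 2 1 9]
After op 2 (cut(3)): [0 6 10 8 7 2 1 9 5 3 4]
After op 3 (in_shuffle): [2 0 1 6 9 10 5 8 3 7 4]
After op 4 (cut(2)): [1 6 9 10 5 8 3 7 4 2 0]
After op 5 (out_shuffle): [1 3 6 7 9 4 10 2 5 0 8]
After op 6 (in_shuffle): [4 1 10 3 2 6 5 7 0 9 8]
After op 7 (reverse): [8 9 0 7 5 6 2 3 10 1 4]
After op 8 (out_shuffle): [8 2 9 3 0 10 7 1 5 4 6]
Position 0: card 8.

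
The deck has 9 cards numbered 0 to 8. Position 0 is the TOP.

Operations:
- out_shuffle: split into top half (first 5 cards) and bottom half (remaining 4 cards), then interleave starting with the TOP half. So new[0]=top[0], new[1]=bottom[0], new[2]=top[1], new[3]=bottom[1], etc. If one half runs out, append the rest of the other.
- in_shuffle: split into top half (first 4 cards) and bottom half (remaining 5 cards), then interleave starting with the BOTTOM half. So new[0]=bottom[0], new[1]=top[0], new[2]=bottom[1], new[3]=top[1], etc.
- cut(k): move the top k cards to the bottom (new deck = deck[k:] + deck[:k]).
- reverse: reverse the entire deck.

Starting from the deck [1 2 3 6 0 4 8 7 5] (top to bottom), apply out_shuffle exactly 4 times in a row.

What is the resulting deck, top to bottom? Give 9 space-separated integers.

After op 1 (out_shuffle): [1 4 2 8 3 7 6 5 0]
After op 2 (out_shuffle): [1 7 4 6 2 5 8 0 3]
After op 3 (out_shuffle): [1 5 7 8 4 0 6 3 2]
After op 4 (out_shuffle): [1 0 5 6 7 3 8 2 4]

Answer: 1 0 5 6 7 3 8 2 4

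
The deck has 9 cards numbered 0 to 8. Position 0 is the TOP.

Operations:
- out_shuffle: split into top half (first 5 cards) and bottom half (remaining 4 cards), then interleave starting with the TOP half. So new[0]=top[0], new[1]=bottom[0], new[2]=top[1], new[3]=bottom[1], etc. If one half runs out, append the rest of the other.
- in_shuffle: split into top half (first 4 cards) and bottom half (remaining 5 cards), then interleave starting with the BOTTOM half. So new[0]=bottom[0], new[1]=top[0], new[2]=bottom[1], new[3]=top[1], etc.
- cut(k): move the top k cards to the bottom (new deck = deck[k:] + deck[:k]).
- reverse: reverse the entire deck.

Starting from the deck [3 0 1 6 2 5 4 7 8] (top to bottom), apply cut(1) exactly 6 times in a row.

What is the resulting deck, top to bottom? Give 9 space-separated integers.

After op 1 (cut(1)): [0 1 6 2 5 4 7 8 3]
After op 2 (cut(1)): [1 6 2 5 4 7 8 3 0]
After op 3 (cut(1)): [6 2 5 4 7 8 3 0 1]
After op 4 (cut(1)): [2 5 4 7 8 3 0 1 6]
After op 5 (cut(1)): [5 4 7 8 3 0 1 6 2]
After op 6 (cut(1)): [4 7 8 3 0 1 6 2 5]

Answer: 4 7 8 3 0 1 6 2 5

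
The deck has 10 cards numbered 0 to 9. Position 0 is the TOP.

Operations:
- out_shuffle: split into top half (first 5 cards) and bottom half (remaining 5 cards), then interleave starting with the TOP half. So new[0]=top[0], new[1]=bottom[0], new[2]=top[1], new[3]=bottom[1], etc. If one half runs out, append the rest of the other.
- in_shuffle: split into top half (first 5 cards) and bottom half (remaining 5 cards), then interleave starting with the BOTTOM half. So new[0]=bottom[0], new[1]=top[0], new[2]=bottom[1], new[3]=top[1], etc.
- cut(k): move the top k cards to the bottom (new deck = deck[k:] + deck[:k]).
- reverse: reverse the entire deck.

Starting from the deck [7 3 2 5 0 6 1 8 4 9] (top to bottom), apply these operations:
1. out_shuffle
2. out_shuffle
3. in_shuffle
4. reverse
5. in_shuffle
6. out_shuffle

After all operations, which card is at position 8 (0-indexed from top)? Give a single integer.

Answer: 1

Derivation:
After op 1 (out_shuffle): [7 6 3 1 2 8 5 4 0 9]
After op 2 (out_shuffle): [7 8 6 5 3 4 1 0 2 9]
After op 3 (in_shuffle): [4 7 1 8 0 6 2 5 9 3]
After op 4 (reverse): [3 9 5 2 6 0 8 1 7 4]
After op 5 (in_shuffle): [0 3 8 9 1 5 7 2 4 6]
After op 6 (out_shuffle): [0 5 3 7 8 2 9 4 1 6]
Position 8: card 1.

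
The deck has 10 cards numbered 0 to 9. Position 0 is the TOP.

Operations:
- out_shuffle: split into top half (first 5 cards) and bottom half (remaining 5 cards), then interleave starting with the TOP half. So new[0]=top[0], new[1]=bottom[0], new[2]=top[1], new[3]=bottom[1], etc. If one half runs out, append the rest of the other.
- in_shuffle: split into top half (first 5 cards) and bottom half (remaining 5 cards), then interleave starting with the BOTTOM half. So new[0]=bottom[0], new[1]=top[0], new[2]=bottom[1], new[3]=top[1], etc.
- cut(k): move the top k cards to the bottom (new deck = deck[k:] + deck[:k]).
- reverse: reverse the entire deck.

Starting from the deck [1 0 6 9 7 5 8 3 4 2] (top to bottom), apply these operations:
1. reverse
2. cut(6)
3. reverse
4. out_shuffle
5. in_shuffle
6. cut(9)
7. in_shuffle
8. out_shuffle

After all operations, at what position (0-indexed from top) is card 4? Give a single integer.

After op 1 (reverse): [2 4 3 8 5 7 9 6 0 1]
After op 2 (cut(6)): [9 6 0 1 2 4 3 8 5 7]
After op 3 (reverse): [7 5 8 3 4 2 1 0 6 9]
After op 4 (out_shuffle): [7 2 5 1 8 0 3 6 4 9]
After op 5 (in_shuffle): [0 7 3 2 6 5 4 1 9 8]
After op 6 (cut(9)): [8 0 7 3 2 6 5 4 1 9]
After op 7 (in_shuffle): [6 8 5 0 4 7 1 3 9 2]
After op 8 (out_shuffle): [6 7 8 1 5 3 0 9 4 2]
Card 4 is at position 8.

Answer: 8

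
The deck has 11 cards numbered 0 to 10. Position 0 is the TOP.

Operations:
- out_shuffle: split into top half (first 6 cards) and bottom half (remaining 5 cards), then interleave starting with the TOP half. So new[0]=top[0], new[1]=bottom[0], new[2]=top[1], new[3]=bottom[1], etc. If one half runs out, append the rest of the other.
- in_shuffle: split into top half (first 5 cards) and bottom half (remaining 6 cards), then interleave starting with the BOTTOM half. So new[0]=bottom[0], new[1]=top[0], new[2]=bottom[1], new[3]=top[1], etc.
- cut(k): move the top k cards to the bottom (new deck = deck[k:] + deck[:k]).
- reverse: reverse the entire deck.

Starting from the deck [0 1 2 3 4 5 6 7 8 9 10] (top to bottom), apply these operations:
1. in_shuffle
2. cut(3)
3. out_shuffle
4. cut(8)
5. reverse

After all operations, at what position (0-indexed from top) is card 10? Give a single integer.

Answer: 4

Derivation:
After op 1 (in_shuffle): [5 0 6 1 7 2 8 3 9 4 10]
After op 2 (cut(3)): [1 7 2 8 3 9 4 10 5 0 6]
After op 3 (out_shuffle): [1 4 7 10 2 5 8 0 3 6 9]
After op 4 (cut(8)): [3 6 9 1 4 7 10 2 5 8 0]
After op 5 (reverse): [0 8 5 2 10 7 4 1 9 6 3]
Card 10 is at position 4.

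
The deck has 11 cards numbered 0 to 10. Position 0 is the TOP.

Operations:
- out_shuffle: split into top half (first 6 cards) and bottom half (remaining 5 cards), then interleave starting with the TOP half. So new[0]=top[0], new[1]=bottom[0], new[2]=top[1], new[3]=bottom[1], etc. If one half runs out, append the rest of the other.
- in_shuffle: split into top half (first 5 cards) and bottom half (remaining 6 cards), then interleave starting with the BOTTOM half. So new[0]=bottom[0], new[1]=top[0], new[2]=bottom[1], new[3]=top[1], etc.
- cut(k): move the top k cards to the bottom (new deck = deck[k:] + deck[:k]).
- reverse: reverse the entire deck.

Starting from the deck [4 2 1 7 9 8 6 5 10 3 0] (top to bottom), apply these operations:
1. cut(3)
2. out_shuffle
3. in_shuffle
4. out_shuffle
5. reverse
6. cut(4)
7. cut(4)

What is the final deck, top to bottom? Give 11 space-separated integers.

After op 1 (cut(3)): [7 9 8 6 5 10 3 0 4 2 1]
After op 2 (out_shuffle): [7 3 9 0 8 4 6 2 5 1 10]
After op 3 (in_shuffle): [4 7 6 3 2 9 5 0 1 8 10]
After op 4 (out_shuffle): [4 5 7 0 6 1 3 8 2 10 9]
After op 5 (reverse): [9 10 2 8 3 1 6 0 7 5 4]
After op 6 (cut(4)): [3 1 6 0 7 5 4 9 10 2 8]
After op 7 (cut(4)): [7 5 4 9 10 2 8 3 1 6 0]

Answer: 7 5 4 9 10 2 8 3 1 6 0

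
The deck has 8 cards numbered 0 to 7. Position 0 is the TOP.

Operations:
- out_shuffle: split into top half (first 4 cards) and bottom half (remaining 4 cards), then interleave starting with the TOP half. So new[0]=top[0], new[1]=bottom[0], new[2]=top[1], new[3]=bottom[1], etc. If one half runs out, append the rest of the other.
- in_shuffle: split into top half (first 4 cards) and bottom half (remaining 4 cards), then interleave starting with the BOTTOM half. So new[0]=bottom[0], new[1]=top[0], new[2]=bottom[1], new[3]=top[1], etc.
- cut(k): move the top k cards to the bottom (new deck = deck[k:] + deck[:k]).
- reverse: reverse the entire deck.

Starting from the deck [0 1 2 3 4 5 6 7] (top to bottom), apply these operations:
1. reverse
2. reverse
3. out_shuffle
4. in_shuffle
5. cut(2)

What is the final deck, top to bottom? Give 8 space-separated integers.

After op 1 (reverse): [7 6 5 4 3 2 1 0]
After op 2 (reverse): [0 1 2 3 4 5 6 7]
After op 3 (out_shuffle): [0 4 1 5 2 6 3 7]
After op 4 (in_shuffle): [2 0 6 4 3 1 7 5]
After op 5 (cut(2)): [6 4 3 1 7 5 2 0]

Answer: 6 4 3 1 7 5 2 0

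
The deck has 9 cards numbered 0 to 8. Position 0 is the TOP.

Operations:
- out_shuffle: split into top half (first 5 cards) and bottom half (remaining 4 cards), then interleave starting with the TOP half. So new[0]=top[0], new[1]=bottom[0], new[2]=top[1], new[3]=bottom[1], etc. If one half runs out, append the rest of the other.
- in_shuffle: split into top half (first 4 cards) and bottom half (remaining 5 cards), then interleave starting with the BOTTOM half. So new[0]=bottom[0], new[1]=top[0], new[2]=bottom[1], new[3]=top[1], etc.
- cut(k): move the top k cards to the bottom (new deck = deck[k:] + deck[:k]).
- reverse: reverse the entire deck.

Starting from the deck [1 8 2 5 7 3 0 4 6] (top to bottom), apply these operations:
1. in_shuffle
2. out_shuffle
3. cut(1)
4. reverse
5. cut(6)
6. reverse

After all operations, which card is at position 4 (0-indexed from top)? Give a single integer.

Answer: 0

Derivation:
After op 1 (in_shuffle): [7 1 3 8 0 2 4 5 6]
After op 2 (out_shuffle): [7 2 1 4 3 5 8 6 0]
After op 3 (cut(1)): [2 1 4 3 5 8 6 0 7]
After op 4 (reverse): [7 0 6 8 5 3 4 1 2]
After op 5 (cut(6)): [4 1 2 7 0 6 8 5 3]
After op 6 (reverse): [3 5 8 6 0 7 2 1 4]
Position 4: card 0.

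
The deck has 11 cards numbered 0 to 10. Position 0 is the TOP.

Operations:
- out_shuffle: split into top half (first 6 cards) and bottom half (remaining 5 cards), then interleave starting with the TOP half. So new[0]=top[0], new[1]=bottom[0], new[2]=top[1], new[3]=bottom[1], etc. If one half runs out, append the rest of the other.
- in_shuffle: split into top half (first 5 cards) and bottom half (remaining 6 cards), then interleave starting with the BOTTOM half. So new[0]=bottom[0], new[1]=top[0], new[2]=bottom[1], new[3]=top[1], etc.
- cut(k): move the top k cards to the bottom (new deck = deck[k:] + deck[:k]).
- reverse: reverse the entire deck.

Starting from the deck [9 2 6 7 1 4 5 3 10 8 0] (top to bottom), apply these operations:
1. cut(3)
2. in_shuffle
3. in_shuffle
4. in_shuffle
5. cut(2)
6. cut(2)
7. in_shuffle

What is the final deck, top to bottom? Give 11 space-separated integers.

Answer: 5 1 6 9 8 3 4 7 2 0 10

Derivation:
After op 1 (cut(3)): [7 1 4 5 3 10 8 0 9 2 6]
After op 2 (in_shuffle): [10 7 8 1 0 4 9 5 2 3 6]
After op 3 (in_shuffle): [4 10 9 7 5 8 2 1 3 0 6]
After op 4 (in_shuffle): [8 4 2 10 1 9 3 7 0 5 6]
After op 5 (cut(2)): [2 10 1 9 3 7 0 5 6 8 4]
After op 6 (cut(2)): [1 9 3 7 0 5 6 8 4 2 10]
After op 7 (in_shuffle): [5 1 6 9 8 3 4 7 2 0 10]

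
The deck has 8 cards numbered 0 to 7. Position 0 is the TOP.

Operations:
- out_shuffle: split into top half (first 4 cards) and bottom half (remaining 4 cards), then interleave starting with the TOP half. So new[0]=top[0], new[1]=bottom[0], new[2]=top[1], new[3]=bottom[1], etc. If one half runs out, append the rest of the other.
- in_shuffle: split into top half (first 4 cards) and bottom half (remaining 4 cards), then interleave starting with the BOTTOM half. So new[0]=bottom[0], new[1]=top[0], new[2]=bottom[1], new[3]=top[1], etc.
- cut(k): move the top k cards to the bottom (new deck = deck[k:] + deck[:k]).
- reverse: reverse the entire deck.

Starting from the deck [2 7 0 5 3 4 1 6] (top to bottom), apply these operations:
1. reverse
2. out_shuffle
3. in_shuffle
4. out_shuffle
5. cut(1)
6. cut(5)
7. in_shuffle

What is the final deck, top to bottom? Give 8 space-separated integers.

After op 1 (reverse): [6 1 4 3 5 0 7 2]
After op 2 (out_shuffle): [6 5 1 0 4 7 3 2]
After op 3 (in_shuffle): [4 6 7 5 3 1 2 0]
After op 4 (out_shuffle): [4 3 6 1 7 2 5 0]
After op 5 (cut(1)): [3 6 1 7 2 5 0 4]
After op 6 (cut(5)): [5 0 4 3 6 1 7 2]
After op 7 (in_shuffle): [6 5 1 0 7 4 2 3]

Answer: 6 5 1 0 7 4 2 3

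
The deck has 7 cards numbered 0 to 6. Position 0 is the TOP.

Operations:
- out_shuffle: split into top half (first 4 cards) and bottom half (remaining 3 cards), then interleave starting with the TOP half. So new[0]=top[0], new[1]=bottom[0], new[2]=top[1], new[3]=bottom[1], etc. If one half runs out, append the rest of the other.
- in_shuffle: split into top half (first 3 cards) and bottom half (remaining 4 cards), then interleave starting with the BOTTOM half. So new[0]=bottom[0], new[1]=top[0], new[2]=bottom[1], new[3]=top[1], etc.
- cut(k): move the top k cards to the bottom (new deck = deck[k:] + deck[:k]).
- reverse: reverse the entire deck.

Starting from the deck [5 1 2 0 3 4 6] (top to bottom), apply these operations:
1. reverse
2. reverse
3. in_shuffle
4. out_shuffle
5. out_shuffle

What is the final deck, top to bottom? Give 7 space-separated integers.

After op 1 (reverse): [6 4 3 0 2 1 5]
After op 2 (reverse): [5 1 2 0 3 4 6]
After op 3 (in_shuffle): [0 5 3 1 4 2 6]
After op 4 (out_shuffle): [0 4 5 2 3 6 1]
After op 5 (out_shuffle): [0 3 4 6 5 1 2]

Answer: 0 3 4 6 5 1 2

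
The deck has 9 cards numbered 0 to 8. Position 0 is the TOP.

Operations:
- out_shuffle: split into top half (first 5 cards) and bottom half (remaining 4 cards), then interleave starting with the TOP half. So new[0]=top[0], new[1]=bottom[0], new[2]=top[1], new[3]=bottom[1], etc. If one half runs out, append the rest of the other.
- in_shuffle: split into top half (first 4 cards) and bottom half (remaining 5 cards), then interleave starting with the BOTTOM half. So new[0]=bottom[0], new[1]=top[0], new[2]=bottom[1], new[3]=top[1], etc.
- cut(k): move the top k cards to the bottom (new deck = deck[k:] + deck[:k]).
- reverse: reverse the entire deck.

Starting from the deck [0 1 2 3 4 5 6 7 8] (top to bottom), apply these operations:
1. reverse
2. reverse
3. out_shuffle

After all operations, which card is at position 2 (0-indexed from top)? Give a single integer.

After op 1 (reverse): [8 7 6 5 4 3 2 1 0]
After op 2 (reverse): [0 1 2 3 4 5 6 7 8]
After op 3 (out_shuffle): [0 5 1 6 2 7 3 8 4]
Position 2: card 1.

Answer: 1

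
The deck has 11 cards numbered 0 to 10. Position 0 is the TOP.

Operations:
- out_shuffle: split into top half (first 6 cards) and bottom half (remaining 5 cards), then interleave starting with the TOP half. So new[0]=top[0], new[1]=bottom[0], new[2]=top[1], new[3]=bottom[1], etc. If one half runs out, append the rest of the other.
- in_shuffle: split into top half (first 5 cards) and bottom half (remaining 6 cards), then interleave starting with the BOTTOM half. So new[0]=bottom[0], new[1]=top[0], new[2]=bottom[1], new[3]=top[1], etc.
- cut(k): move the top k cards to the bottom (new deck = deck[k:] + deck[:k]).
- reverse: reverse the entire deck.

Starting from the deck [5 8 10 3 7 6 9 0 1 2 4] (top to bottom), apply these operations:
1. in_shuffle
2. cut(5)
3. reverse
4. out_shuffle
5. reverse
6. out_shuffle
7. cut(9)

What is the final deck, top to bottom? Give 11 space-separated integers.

After op 1 (in_shuffle): [6 5 9 8 0 10 1 3 2 7 4]
After op 2 (cut(5)): [10 1 3 2 7 4 6 5 9 8 0]
After op 3 (reverse): [0 8 9 5 6 4 7 2 3 1 10]
After op 4 (out_shuffle): [0 7 8 2 9 3 5 1 6 10 4]
After op 5 (reverse): [4 10 6 1 5 3 9 2 8 7 0]
After op 6 (out_shuffle): [4 9 10 2 6 8 1 7 5 0 3]
After op 7 (cut(9)): [0 3 4 9 10 2 6 8 1 7 5]

Answer: 0 3 4 9 10 2 6 8 1 7 5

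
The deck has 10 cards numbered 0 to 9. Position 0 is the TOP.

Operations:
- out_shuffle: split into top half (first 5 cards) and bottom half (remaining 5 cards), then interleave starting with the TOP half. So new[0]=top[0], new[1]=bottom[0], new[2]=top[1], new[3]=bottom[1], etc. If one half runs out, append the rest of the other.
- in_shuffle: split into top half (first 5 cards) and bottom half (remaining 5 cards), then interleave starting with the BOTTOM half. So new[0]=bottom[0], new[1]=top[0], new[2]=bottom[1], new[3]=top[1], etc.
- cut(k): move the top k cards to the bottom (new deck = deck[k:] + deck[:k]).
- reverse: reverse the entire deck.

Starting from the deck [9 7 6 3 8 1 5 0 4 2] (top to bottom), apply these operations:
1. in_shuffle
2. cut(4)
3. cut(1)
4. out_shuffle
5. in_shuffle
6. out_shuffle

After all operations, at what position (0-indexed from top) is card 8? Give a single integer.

After op 1 (in_shuffle): [1 9 5 7 0 6 4 3 2 8]
After op 2 (cut(4)): [0 6 4 3 2 8 1 9 5 7]
After op 3 (cut(1)): [6 4 3 2 8 1 9 5 7 0]
After op 4 (out_shuffle): [6 1 4 9 3 5 2 7 8 0]
After op 5 (in_shuffle): [5 6 2 1 7 4 8 9 0 3]
After op 6 (out_shuffle): [5 4 6 8 2 9 1 0 7 3]
Card 8 is at position 3.

Answer: 3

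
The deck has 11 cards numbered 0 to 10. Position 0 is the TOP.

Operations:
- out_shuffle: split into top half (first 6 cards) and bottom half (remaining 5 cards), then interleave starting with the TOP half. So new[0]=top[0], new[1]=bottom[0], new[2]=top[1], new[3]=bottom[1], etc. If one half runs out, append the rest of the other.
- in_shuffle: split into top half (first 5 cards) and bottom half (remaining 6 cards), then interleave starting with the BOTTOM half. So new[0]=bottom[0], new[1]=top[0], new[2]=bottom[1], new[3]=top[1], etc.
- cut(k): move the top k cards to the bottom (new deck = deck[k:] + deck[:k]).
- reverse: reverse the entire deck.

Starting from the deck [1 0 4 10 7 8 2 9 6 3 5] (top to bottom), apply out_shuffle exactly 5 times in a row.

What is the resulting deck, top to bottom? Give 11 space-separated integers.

After op 1 (out_shuffle): [1 2 0 9 4 6 10 3 7 5 8]
After op 2 (out_shuffle): [1 10 2 3 0 7 9 5 4 8 6]
After op 3 (out_shuffle): [1 9 10 5 2 4 3 8 0 6 7]
After op 4 (out_shuffle): [1 3 9 8 10 0 5 6 2 7 4]
After op 5 (out_shuffle): [1 5 3 6 9 2 8 7 10 4 0]

Answer: 1 5 3 6 9 2 8 7 10 4 0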